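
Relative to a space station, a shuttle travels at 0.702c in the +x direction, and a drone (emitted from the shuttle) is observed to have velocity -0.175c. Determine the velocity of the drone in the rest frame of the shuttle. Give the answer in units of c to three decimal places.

-0.781c

Invert the composition law: u' = (u − v)/(1 − uv/c²).
u' = (-0.175 − 0.702) / (1 − (-0.175)(0.702)) = -0.8770/1.1228 = -0.7810.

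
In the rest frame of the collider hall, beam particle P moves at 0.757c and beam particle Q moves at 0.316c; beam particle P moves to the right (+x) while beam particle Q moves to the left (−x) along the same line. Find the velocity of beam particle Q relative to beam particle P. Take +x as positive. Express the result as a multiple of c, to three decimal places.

β_A = 0.757, β_B = -0.316.
Transform to A's frame with the inverse velocity-addition law: u' = (u − v)/(1 − uv/c²), taking u = β_B and v = β_A.
u' = (-0.316 − 0.757) / (1 − (0.757)(-0.316)) = -1.0730/1.2392 = -0.8659.

-0.866c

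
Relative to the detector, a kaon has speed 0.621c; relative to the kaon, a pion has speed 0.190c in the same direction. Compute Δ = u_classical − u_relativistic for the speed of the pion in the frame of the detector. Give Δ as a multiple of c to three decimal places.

Δ = 0.086c

Galilean: u_cl = 0.190 + 0.621 = 0.8110.
Relativistic: u_rel = (0.190 + 0.621) / (1 + 0.190·0.621) = 0.8110/1.1180 = 0.7254.
Δ = 0.8110 − 0.7254 = 0.0856.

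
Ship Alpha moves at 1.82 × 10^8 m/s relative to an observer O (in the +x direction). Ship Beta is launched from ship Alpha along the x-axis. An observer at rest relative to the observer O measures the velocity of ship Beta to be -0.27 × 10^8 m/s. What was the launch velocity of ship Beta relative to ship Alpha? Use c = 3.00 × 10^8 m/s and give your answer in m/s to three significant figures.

-1.98 × 10^8 m/s

v = 0.607c, u = -0.090c.
Invert the composition law: u' = (u − v)/(1 − uv/c²).
u' = (-0.090 − 0.607) / (1 − (-0.090)(0.607)) = -0.6967/1.0546 = -0.6606.
u' = -0.6606 × 3.00 × 10^8 m/s.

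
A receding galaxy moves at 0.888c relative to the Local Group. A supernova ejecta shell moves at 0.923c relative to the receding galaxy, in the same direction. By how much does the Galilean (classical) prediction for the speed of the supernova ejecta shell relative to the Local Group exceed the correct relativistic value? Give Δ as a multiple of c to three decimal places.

Galilean: u_cl = 0.923 + 0.888 = 1.8110.
Relativistic: u_rel = (0.923 + 0.888) / (1 + 0.923·0.888) = 1.8110/1.8196 = 0.9953.
Δ = 1.8110 − 0.9953 = 0.8157.
(The classical prediction exceeds c; the relativistic result does not.)

Δ = 0.816c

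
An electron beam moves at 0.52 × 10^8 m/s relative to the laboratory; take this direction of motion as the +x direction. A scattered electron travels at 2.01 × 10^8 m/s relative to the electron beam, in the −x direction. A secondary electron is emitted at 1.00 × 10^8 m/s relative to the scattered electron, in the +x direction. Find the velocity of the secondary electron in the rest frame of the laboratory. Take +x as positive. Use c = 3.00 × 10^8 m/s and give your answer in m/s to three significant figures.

-8.44 × 10^7 m/s

Apply u = (u' + v)/(1 + u'v/c²) successively, working outward toward the laboratory.
(Dividing each given speed by c = 3.00 × 10^8 m/s to work in units of c.)
Start: velocity of the electron beam relative to the laboratory = 0.1733c.
Compose with the scattered electron (u' = -0.670 in the electron beam frame): u_1 = (-0.670 + 0.173) / (1 + (-0.670)·0.173) = -0.4967/0.8839 = -0.5619.
Compose with the secondary electron (u' = 0.333 in the scattered electron frame): u_2 = (0.333 + (-0.562)) / (1 + 0.333·(-0.562)) = -0.2286/0.8127 = -0.2813.
So u = -0.2813 × 3.00 × 10^8 m/s.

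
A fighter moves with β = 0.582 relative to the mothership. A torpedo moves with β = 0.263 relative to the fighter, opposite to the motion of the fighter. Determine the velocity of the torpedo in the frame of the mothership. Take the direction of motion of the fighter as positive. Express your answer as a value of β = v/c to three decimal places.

With v = 0.582 and u' = -0.263 (in units of c),
u = (u' + v)/(1 + u'v/c²):
u = (-0.263 + 0.582) / (1 + (-0.263)·0.582) = 0.3190/0.8469 = 0.3767
(Galilean addition would give +0.319c.)

β = +0.377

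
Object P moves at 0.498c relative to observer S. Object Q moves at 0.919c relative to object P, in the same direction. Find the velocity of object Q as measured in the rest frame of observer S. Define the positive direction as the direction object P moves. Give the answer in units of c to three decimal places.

0.972c

With v = 0.498 and u' = 0.919 (in units of c),
u = (u' + v)/(1 + u'v/c²):
u = (0.919 + 0.498) / (1 + 0.919·0.498) = 1.4170/1.4577 = 0.9721
(Galilean addition would give +1.417c, exceeding c.)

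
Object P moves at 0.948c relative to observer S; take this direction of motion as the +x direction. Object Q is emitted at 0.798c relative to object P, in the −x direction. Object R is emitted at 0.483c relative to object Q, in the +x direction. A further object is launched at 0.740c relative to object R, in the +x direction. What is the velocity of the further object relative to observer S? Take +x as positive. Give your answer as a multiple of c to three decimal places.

Apply u = (u' + v)/(1 + u'v/c²) successively, working outward toward observer S.
Start: velocity of object P relative to observer S = 0.9480c.
Compose with object Q (u' = -0.798 in object P frame): u_1 = (-0.798 + 0.948) / (1 + (-0.798)·0.948) = 0.1500/0.2435 = 0.6160.
Compose with object R (u' = 0.483 in object Q frame): u_2 = (0.483 + 0.616) / (1 + 0.483·0.616) = 1.0990/1.2975 = 0.8470.
Compose with the further object (u' = 0.740 in object R frame): u_3 = (0.740 + 0.847) / (1 + 0.740·0.847) = 1.5870/1.6268 = 0.9755.

+0.976c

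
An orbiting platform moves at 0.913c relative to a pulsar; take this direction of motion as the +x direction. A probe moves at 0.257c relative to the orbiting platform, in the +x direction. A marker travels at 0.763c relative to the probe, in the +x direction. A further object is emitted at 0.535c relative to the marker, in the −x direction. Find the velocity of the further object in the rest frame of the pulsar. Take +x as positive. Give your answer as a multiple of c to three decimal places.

Apply u = (u' + v)/(1 + u'v/c²) successively, working outward toward the pulsar.
Start: velocity of the orbiting platform relative to the pulsar = 0.9130c.
Compose with the probe (u' = 0.257 in the orbiting platform frame): u_1 = (0.257 + 0.913) / (1 + 0.257·0.913) = 1.1700/1.2346 = 0.9476.
Compose with the marker (u' = 0.763 in the probe frame): u_2 = (0.763 + 0.948) / (1 + 0.763·0.948) = 1.7106/1.7231 = 0.9928.
Compose with the further object (u' = -0.535 in the marker frame): u_3 = (-0.535 + 0.993) / (1 + (-0.535)·0.993) = 0.4578/0.4689 = 0.9764.

+0.976c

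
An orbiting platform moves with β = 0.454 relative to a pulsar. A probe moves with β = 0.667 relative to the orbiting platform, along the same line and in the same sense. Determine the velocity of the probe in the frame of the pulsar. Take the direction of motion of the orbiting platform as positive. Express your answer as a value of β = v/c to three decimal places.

β = 0.860

With v = 0.454 and u' = 0.667 (in units of c),
u = (u' + v)/(1 + u'v/c²):
u = (0.667 + 0.454) / (1 + 0.667·0.454) = 1.1210/1.3028 = 0.8604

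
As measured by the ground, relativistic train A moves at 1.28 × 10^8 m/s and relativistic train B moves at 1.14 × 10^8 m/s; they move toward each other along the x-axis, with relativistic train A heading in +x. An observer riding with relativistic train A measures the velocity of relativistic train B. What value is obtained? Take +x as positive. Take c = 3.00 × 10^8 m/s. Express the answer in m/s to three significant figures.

β_A = 0.427, β_B = -0.380 (dividing each by c = 3.00 × 10^8 m/s).
Transform to A's frame with the inverse velocity-addition law: u' = (u − v)/(1 − uv/c²), taking u = β_B and v = β_A.
u' = (-0.380 − 0.427) / (1 − (0.427)(-0.380)) = -0.8067/1.1621 = -0.6941.
u' = -0.6941 × 3.00 × 10^8 m/s.

-2.08 × 10^8 m/s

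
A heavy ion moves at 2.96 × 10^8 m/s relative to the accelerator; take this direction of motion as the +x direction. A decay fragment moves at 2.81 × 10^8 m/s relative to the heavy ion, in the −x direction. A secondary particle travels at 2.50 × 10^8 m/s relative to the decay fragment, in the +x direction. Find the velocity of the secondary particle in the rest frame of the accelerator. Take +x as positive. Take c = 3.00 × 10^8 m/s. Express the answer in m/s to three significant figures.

Apply u = (u' + v)/(1 + u'v/c²) successively, working outward toward the accelerator.
(Dividing each given speed by c = 3.00 × 10^8 m/s to work in units of c.)
Start: velocity of the heavy ion relative to the accelerator = 0.9867c.
Compose with the decay fragment (u' = -0.937 in the heavy ion frame): u_1 = (-0.937 + 0.987) / (1 + (-0.937)·0.987) = 0.0500/0.0758 = 0.6594.
Compose with the secondary particle (u' = 0.833 in the decay fragment frame): u_2 = (0.833 + 0.659) / (1 + 0.833·0.659) = 1.4928/1.5495 = 0.9634.
So u = 0.9634 × 3.00 × 10^8 m/s.

+2.89 × 10^8 m/s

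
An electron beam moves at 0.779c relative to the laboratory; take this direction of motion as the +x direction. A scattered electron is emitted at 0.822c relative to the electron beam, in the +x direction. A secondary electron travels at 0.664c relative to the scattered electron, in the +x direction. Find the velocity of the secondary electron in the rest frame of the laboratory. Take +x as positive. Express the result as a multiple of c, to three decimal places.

Apply u = (u' + v)/(1 + u'v/c²) successively, working outward toward the laboratory.
Start: velocity of the electron beam relative to the laboratory = 0.7790c.
Compose with the scattered electron (u' = 0.822 in the electron beam frame): u_1 = (0.822 + 0.779) / (1 + 0.822·0.779) = 1.6010/1.6403 = 0.9760.
Compose with the secondary electron (u' = 0.664 in the scattered electron frame): u_2 = (0.664 + 0.976) / (1 + 0.664·0.976) = 1.6400/1.6481 = 0.9951.

0.995c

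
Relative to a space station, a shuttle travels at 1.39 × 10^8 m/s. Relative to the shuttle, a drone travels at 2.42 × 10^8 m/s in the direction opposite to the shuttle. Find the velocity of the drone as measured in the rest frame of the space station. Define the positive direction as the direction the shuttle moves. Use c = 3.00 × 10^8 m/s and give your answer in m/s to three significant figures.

-1.64 × 10^8 m/s

In units of c (dividing by 3.00 × 10^8 m/s): v = 0.463, u' = -0.807.
u = (u' + v)/(1 + u'v/c²):
u = (-0.807 + 0.463) / (1 + (-0.807)·0.463) = -0.3433/0.6262 = -0.5482
(Galilean addition would give -0.343c.)
Converting back: u = -0.5482 × 3.00 × 10^8 m/s.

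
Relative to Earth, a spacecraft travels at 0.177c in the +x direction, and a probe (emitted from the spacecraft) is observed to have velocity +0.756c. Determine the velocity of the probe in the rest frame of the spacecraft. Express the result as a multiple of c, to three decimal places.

Invert the composition law: u' = (u − v)/(1 − uv/c²).
u' = (0.756 − 0.177) / (1 − (0.756)(0.177)) = 0.5790/0.8662 = 0.6684.

+0.668c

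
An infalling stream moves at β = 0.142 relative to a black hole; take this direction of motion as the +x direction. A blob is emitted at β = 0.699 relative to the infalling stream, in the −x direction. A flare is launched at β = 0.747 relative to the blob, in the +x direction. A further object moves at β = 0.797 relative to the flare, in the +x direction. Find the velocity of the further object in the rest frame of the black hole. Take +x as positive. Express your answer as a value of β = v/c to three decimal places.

β = +0.870

Apply u = (u' + v)/(1 + u'v/c²) successively, working outward toward the black hole.
Start: velocity of the infalling stream relative to the black hole = 0.1420c.
Compose with the blob (u' = -0.699 in the infalling stream frame): u_1 = (-0.699 + 0.142) / (1 + (-0.699)·0.142) = -0.5570/0.9007 = -0.6184.
Compose with the flare (u' = 0.747 in the blob frame): u_2 = (0.747 + (-0.618)) / (1 + 0.747·(-0.618)) = 0.1286/0.5381 = 0.2390.
Compose with the further object (u' = 0.797 in the flare frame): u_3 = (0.797 + 0.239) / (1 + 0.797·0.239) = 1.0360/1.1905 = 0.8702.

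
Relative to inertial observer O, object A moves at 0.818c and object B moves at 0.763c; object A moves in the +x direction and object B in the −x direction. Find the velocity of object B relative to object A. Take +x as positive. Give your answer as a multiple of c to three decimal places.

β_A = 0.818, β_B = -0.763.
Transform to A's frame with the inverse velocity-addition law: u' = (u − v)/(1 − uv/c²), taking u = β_B and v = β_A.
u' = (-0.763 − 0.818) / (1 − (0.818)(-0.763)) = -1.5810/1.6241 = -0.9734.

-0.973c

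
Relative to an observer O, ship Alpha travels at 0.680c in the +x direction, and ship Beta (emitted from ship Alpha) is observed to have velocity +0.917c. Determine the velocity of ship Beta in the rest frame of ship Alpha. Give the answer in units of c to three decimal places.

+0.630c

Invert the composition law: u' = (u − v)/(1 − uv/c²).
u' = (0.917 − 0.680) / (1 − (0.917)(0.680)) = 0.2370/0.3764 = 0.6296.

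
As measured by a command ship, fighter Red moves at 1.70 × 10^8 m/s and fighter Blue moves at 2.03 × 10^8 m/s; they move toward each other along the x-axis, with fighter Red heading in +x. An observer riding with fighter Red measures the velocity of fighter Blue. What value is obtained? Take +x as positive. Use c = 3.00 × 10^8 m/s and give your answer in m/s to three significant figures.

β_A = 0.567, β_B = -0.677 (dividing each by c = 3.00 × 10^8 m/s).
Transform to A's frame with the inverse velocity-addition law: u' = (u − v)/(1 − uv/c²), taking u = β_B and v = β_A.
u' = (-0.677 − 0.567) / (1 − (0.567)(-0.677)) = -1.2433/1.3834 = -0.8987.
u' = -0.8987 × 3.00 × 10^8 m/s.

-2.70 × 10^8 m/s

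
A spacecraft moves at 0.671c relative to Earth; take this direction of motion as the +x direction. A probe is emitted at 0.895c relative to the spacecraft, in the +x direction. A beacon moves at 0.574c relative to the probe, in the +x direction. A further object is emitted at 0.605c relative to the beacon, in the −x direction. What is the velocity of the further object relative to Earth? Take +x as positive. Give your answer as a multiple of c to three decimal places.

Apply u = (u' + v)/(1 + u'v/c²) successively, working outward toward Earth.
Start: velocity of the spacecraft relative to Earth = 0.6710c.
Compose with the probe (u' = 0.895 in the spacecraft frame): u_1 = (0.895 + 0.671) / (1 + 0.895·0.671) = 1.5660/1.6005 = 0.9784.
Compose with the beacon (u' = 0.574 in the probe frame): u_2 = (0.574 + 0.978) / (1 + 0.574·0.978) = 1.5524/1.5616 = 0.9941.
Compose with the further object (u' = -0.605 in the beacon frame): u_3 = (-0.605 + 0.994) / (1 + (-0.605)·0.994) = 0.3891/0.3986 = 0.9763.

+0.976c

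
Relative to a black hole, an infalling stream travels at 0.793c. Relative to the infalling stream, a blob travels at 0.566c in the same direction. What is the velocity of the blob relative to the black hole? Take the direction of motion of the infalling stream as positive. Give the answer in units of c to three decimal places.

With v = 0.793 and u' = 0.566 (in units of c),
u = (u' + v)/(1 + u'v/c²):
u = (0.566 + 0.793) / (1 + 0.566·0.793) = 1.3590/1.4488 = 0.9380
(Galilean addition would give +1.359c, exceeding c.)

0.938c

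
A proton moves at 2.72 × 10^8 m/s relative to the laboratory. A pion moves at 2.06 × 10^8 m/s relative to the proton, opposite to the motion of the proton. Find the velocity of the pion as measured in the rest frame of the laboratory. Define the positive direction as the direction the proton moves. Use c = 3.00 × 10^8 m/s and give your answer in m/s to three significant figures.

In units of c (dividing by 3.00 × 10^8 m/s): v = 0.907, u' = -0.687.
u = (u' + v)/(1 + u'v/c²):
u = (-0.687 + 0.907) / (1 + (-0.687)·0.907) = 0.2200/0.3774 = 0.5829
Converting back: u = 0.5829 × 3.00 × 10^8 m/s.

+1.75 × 10^8 m/s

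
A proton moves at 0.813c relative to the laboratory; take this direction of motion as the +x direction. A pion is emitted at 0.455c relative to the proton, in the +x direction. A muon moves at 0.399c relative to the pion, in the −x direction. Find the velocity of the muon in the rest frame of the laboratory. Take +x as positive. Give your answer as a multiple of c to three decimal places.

Apply u = (u' + v)/(1 + u'v/c²) successively, working outward toward the laboratory.
Start: velocity of the proton relative to the laboratory = 0.8130c.
Compose with the pion (u' = 0.455 in the proton frame): u_1 = (0.455 + 0.813) / (1 + 0.455·0.813) = 1.2680/1.3699 = 0.9256.
Compose with the muon (u' = -0.399 in the pion frame): u_2 = (-0.399 + 0.926) / (1 + (-0.399)·0.926) = 0.5266/0.6307 = 0.8350.

+0.835c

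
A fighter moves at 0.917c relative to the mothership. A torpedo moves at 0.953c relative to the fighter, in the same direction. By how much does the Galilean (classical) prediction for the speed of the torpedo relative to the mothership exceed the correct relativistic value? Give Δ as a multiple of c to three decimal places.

Δ = 0.872c

Galilean: u_cl = 0.953 + 0.917 = 1.8700.
Relativistic: u_rel = (0.953 + 0.917) / (1 + 0.953·0.917) = 1.8700/1.8739 = 0.9979.
Δ = 1.8700 − 0.9979 = 0.8721.
(The classical prediction exceeds c; the relativistic result does not.)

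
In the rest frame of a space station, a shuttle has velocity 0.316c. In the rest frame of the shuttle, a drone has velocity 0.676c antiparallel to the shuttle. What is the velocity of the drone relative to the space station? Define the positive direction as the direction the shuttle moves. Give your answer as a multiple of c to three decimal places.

With v = 0.316 and u' = -0.676 (in units of c),
u = (u' + v)/(1 + u'v/c²):
u = (-0.676 + 0.316) / (1 + (-0.676)·0.316) = -0.3600/0.7864 = -0.4578
(Galilean addition would give -0.360c.)

-0.458c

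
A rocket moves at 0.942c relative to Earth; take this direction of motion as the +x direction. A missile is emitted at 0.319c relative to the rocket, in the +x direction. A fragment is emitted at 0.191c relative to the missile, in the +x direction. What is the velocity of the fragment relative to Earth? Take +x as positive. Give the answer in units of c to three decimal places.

Apply u = (u' + v)/(1 + u'v/c²) successively, working outward toward Earth.
Start: velocity of the rocket relative to Earth = 0.9420c.
Compose with the missile (u' = 0.319 in the rocket frame): u_1 = (0.319 + 0.942) / (1 + 0.319·0.942) = 1.2610/1.3005 = 0.9696.
Compose with the fragment (u' = 0.191 in the missile frame): u_2 = (0.191 + 0.970) / (1 + 0.191·0.970) = 1.1606/1.1852 = 0.9793.

0.979c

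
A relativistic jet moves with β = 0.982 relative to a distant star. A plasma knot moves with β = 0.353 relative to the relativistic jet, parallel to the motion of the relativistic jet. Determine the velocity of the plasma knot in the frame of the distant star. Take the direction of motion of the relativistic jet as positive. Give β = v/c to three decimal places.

With v = 0.982 and u' = 0.353 (in units of c),
u = (u' + v)/(1 + u'v/c²):
u = (0.353 + 0.982) / (1 + 0.353·0.982) = 1.3350/1.3466 = 0.9914

β = 0.991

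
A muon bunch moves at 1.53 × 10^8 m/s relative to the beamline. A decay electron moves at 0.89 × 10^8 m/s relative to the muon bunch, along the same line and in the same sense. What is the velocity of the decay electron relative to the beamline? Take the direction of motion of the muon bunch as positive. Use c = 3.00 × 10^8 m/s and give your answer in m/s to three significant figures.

2.10 × 10^8 m/s

In units of c (dividing by 3.00 × 10^8 m/s): v = 0.510, u' = 0.297.
u = (u' + v)/(1 + u'v/c²):
u = (0.297 + 0.510) / (1 + 0.297·0.510) = 0.8067/1.1513 = 0.7007
Converting back: u = 0.7007 × 3.00 × 10^8 m/s.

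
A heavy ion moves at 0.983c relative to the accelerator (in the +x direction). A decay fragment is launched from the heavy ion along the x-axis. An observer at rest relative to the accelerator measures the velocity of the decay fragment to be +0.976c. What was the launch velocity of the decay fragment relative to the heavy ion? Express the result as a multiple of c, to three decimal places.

Invert the composition law: u' = (u − v)/(1 − uv/c²).
u' = (0.976 − 0.983) / (1 − (0.976)(0.983)) = -0.0070/0.0406 = -0.1724.

-0.172c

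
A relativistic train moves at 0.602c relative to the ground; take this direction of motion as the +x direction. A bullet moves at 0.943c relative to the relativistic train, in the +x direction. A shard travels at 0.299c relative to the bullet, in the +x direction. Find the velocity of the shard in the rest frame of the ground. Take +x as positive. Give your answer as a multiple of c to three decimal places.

Apply u = (u' + v)/(1 + u'v/c²) successively, working outward toward the ground.
Start: velocity of the relativistic train relative to the ground = 0.6020c.
Compose with the bullet (u' = 0.943 in the relativistic train frame): u_1 = (0.943 + 0.602) / (1 + 0.943·0.602) = 1.5450/1.5677 = 0.9855.
Compose with the shard (u' = 0.299 in the bullet frame): u_2 = (0.299 + 0.986) / (1 + 0.299·0.986) = 1.2845/1.2947 = 0.9922.

0.992c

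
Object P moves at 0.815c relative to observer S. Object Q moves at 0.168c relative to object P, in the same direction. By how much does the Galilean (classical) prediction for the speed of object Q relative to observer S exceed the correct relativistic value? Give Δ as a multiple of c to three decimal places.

Δ = 0.118c

Galilean: u_cl = 0.168 + 0.815 = 0.9830.
Relativistic: u_rel = (0.168 + 0.815) / (1 + 0.168·0.815) = 0.9830/1.1369 = 0.8646.
Δ = 0.9830 − 0.8646 = 0.1184.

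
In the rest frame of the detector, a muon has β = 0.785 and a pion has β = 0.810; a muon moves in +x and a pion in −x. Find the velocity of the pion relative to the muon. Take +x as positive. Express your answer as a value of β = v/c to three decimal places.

β = -0.975

β_A = 0.785, β_B = -0.810.
Transform to A's frame with the inverse velocity-addition law: u' = (u − v)/(1 − uv/c²), taking u = β_B and v = β_A.
u' = (-0.810 − 0.785) / (1 − (0.785)(-0.810)) = -1.5950/1.6359 = -0.9750.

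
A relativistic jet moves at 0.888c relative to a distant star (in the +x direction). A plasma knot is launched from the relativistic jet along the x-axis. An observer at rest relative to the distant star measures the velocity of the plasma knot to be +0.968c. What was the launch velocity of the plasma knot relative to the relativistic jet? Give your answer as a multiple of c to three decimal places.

+0.570c

Invert the composition law: u' = (u − v)/(1 − uv/c²).
u' = (0.968 − 0.888) / (1 − (0.968)(0.888)) = 0.0800/0.1404 = 0.5697.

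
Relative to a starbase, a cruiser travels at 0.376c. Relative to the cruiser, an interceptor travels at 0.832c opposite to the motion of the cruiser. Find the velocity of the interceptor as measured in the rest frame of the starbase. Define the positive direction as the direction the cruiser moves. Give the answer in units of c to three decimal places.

With v = 0.376 and u' = -0.832 (in units of c),
u = (u' + v)/(1 + u'v/c²):
u = (-0.832 + 0.376) / (1 + (-0.832)·0.376) = -0.4560/0.6872 = -0.6636

-0.664c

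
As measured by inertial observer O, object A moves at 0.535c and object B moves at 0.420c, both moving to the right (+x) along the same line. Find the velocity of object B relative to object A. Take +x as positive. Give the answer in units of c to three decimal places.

-0.148c

β_A = 0.535, β_B = 0.420.
Transform to A's frame with the inverse velocity-addition law: u' = (u − v)/(1 − uv/c²), taking u = β_B and v = β_A.
u' = (0.420 − 0.535) / (1 − (0.535)(0.420)) = -0.1150/0.7753 = -0.1483.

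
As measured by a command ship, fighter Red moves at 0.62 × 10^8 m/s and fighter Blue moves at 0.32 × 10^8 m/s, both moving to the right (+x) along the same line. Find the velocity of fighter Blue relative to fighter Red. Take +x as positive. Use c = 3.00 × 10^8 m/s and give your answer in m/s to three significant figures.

-3.07 × 10^7 m/s

β_A = 0.207, β_B = 0.107 (dividing each by c = 3.00 × 10^8 m/s).
Transform to A's frame with the inverse velocity-addition law: u' = (u − v)/(1 − uv/c²), taking u = β_B and v = β_A.
u' = (0.107 − 0.207) / (1 − (0.207)(0.107)) = -0.1000/0.9780 = -0.1023.
u' = -0.1023 × 3.00 × 10^8 m/s.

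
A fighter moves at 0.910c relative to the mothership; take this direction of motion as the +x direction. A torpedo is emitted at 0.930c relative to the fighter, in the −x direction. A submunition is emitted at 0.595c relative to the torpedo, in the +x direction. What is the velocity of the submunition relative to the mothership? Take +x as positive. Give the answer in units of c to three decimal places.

Apply u = (u' + v)/(1 + u'v/c²) successively, working outward toward the mothership.
Start: velocity of the fighter relative to the mothership = 0.9100c.
Compose with the torpedo (u' = -0.930 in the fighter frame): u_1 = (-0.930 + 0.910) / (1 + (-0.930)·0.910) = -0.0200/0.1537 = -0.1301.
Compose with the submunition (u' = 0.595 in the torpedo frame): u_2 = (0.595 + (-0.130)) / (1 + 0.595·(-0.130)) = 0.4649/0.9226 = 0.5039.

+0.504c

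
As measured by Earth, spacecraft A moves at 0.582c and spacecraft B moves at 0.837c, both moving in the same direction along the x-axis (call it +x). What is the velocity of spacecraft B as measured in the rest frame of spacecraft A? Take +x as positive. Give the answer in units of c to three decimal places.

+0.497c

β_A = 0.582, β_B = 0.837.
Transform to A's frame with the inverse velocity-addition law: u' = (u − v)/(1 − uv/c²), taking u = β_B and v = β_A.
u' = (0.837 − 0.582) / (1 − (0.582)(0.837)) = 0.2550/0.5129 = 0.4972.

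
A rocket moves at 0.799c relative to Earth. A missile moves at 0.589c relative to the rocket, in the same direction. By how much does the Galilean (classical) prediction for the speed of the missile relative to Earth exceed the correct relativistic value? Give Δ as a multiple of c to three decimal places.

Galilean: u_cl = 0.589 + 0.799 = 1.3880.
Relativistic: u_rel = (0.589 + 0.799) / (1 + 0.589·0.799) = 1.3880/1.4706 = 0.9438.
Δ = 1.3880 − 0.9438 = 0.4442.
(The classical prediction exceeds c; the relativistic result does not.)

Δ = 0.444c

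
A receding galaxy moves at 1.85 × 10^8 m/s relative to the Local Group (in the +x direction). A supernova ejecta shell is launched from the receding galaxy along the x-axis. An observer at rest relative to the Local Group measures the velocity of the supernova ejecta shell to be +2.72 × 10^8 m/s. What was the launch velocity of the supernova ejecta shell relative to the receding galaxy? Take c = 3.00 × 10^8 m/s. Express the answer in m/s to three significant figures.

v = 0.617c, u = 0.907c.
Invert the composition law: u' = (u − v)/(1 − uv/c²).
u' = (0.907 − 0.617) / (1 − (0.907)(0.617)) = 0.2900/0.4409 = 0.6578.
u' = 0.6578 × 3.00 × 10^8 m/s.

+1.97 × 10^8 m/s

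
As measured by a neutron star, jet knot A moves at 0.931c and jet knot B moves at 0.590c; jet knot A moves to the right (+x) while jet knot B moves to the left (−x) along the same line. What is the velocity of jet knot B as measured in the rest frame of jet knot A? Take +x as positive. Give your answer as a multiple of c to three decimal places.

-0.982c

β_A = 0.931, β_B = -0.590.
Transform to A's frame with the inverse velocity-addition law: u' = (u − v)/(1 − uv/c²), taking u = β_B and v = β_A.
u' = (-0.590 − 0.931) / (1 − (0.931)(-0.590)) = -1.5210/1.5493 = -0.9817.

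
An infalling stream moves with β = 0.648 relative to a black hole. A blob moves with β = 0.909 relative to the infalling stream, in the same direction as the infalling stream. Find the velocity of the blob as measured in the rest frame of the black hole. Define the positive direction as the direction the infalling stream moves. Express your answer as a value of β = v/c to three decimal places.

β = 0.980

With v = 0.648 and u' = 0.909 (in units of c),
u = (u' + v)/(1 + u'v/c²):
u = (0.909 + 0.648) / (1 + 0.909·0.648) = 1.5570/1.5890 = 0.9798
(Galilean addition would give +1.557c, exceeding c.)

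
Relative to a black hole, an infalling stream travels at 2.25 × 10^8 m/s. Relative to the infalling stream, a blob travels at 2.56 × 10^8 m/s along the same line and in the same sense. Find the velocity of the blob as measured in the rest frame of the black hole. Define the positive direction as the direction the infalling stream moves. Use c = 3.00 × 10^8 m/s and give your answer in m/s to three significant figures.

In units of c (dividing by 3.00 × 10^8 m/s): v = 0.750, u' = 0.853.
u = (u' + v)/(1 + u'v/c²):
u = (0.853 + 0.750) / (1 + 0.853·0.750) = 1.6033/1.6400 = 0.9776
(Galilean addition would give +1.603c, exceeding c.)
Converting back: u = 0.9776 × 3.00 × 10^8 m/s.

2.93 × 10^8 m/s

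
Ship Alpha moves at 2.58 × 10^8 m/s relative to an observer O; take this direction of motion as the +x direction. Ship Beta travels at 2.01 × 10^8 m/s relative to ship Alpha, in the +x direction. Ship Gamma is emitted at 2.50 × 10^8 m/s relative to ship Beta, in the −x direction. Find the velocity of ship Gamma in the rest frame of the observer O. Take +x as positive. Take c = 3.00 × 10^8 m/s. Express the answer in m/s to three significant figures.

Apply u = (u' + v)/(1 + u'v/c²) successively, working outward toward the observer O.
(Dividing each given speed by c = 3.00 × 10^8 m/s to work in units of c.)
Start: velocity of ship Alpha relative to the observer O = 0.8600c.
Compose with ship Beta (u' = 0.670 in ship Alpha frame): u_1 = (0.670 + 0.860) / (1 + 0.670·0.860) = 1.5300/1.5762 = 0.9707.
Compose with ship Gamma (u' = -0.833 in ship Beta frame): u_2 = (-0.833 + 0.971) / (1 + (-0.833)·0.971) = 0.1374/0.1911 = 0.7188.
So u = 0.7188 × 3.00 × 10^8 m/s.

+2.16 × 10^8 m/s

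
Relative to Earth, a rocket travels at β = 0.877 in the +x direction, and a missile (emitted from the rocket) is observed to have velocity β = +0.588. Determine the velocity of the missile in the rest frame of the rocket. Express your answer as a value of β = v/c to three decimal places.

β = -0.597

Invert the composition law: u' = (u − v)/(1 − uv/c²).
u' = (0.588 − 0.877) / (1 − (0.588)(0.877)) = -0.2890/0.4843 = -0.5967.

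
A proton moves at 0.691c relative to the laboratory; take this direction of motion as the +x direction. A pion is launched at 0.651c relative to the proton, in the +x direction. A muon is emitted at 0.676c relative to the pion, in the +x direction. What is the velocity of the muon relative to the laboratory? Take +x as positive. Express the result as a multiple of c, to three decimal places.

Apply u = (u' + v)/(1 + u'v/c²) successively, working outward toward the laboratory.
Start: velocity of the proton relative to the laboratory = 0.6910c.
Compose with the pion (u' = 0.651 in the proton frame): u_1 = (0.651 + 0.691) / (1 + 0.651·0.691) = 1.3420/1.4498 = 0.9256.
Compose with the muon (u' = 0.676 in the pion frame): u_2 = (0.676 + 0.926) / (1 + 0.676·0.926) = 1.6016/1.6257 = 0.9852.

0.985c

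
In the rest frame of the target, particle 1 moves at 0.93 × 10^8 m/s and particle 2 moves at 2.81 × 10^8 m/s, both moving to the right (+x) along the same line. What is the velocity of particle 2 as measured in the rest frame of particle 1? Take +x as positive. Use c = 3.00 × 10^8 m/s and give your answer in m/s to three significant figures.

β_A = 0.310, β_B = 0.937 (dividing each by c = 3.00 × 10^8 m/s).
Transform to A's frame with the inverse velocity-addition law: u' = (u − v)/(1 − uv/c²), taking u = β_B and v = β_A.
u' = (0.937 − 0.310) / (1 − (0.310)(0.937)) = 0.6267/0.7096 = 0.8831.
u' = 0.8831 × 3.00 × 10^8 m/s.

+2.65 × 10^8 m/s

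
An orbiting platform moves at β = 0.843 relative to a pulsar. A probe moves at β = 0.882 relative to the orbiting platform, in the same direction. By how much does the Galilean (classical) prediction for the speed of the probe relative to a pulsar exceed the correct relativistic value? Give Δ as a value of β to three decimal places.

Δ = 0.736

Galilean: u_cl = 0.882 + 0.843 = 1.7250.
Relativistic: u_rel = (0.882 + 0.843) / (1 + 0.882·0.843) = 1.7250/1.7435 = 0.9894.
Δ = 1.7250 − 0.9894 = 0.7356.
(The classical prediction exceeds c; the relativistic result does not.)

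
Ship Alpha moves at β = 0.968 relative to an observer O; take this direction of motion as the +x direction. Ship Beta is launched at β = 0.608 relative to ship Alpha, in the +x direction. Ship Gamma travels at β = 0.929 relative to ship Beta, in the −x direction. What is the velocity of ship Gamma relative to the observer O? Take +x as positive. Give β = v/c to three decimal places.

Apply u = (u' + v)/(1 + u'v/c²) successively, working outward toward the observer O.
Start: velocity of ship Alpha relative to the observer O = 0.9680c.
Compose with ship Beta (u' = 0.608 in ship Alpha frame): u_1 = (0.608 + 0.968) / (1 + 0.608·0.968) = 1.5760/1.5885 = 0.9921.
Compose with ship Gamma (u' = -0.929 in ship Beta frame): u_2 = (-0.929 + 0.992) / (1 + (-0.929)·0.992) = 0.0631/0.0783 = 0.8055.

β = +0.806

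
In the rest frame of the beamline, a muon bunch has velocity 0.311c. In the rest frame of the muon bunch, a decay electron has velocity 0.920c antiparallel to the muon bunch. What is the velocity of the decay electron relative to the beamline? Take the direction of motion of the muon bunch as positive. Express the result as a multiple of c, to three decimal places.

With v = 0.311 and u' = -0.920 (in units of c),
u = (u' + v)/(1 + u'v/c²):
u = (-0.920 + 0.311) / (1 + (-0.920)·0.311) = -0.6090/0.7139 = -0.8531

-0.853c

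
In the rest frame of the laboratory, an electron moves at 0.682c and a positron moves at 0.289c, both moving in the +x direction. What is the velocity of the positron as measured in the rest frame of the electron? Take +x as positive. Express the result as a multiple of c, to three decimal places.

β_A = 0.682, β_B = 0.289.
Transform to A's frame with the inverse velocity-addition law: u' = (u − v)/(1 − uv/c²), taking u = β_B and v = β_A.
u' = (0.289 − 0.682) / (1 − (0.682)(0.289)) = -0.3930/0.8029 = -0.4895.

-0.489c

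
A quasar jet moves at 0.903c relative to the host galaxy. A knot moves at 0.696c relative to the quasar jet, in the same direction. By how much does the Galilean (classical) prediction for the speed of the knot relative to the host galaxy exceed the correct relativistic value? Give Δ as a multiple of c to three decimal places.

Δ = 0.617c

Galilean: u_cl = 0.696 + 0.903 = 1.5990.
Relativistic: u_rel = (0.696 + 0.903) / (1 + 0.696·0.903) = 1.5990/1.6285 = 0.9819.
Δ = 1.5990 − 0.9819 = 0.6171.
(The classical prediction exceeds c; the relativistic result does not.)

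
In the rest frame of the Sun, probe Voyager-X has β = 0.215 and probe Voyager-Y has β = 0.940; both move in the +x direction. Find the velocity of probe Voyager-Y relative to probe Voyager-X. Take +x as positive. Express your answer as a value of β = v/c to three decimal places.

β = +0.909

β_A = 0.215, β_B = 0.940.
Transform to A's frame with the inverse velocity-addition law: u' = (u − v)/(1 − uv/c²), taking u = β_B and v = β_A.
u' = (0.940 − 0.215) / (1 − (0.215)(0.940)) = 0.7250/0.7979 = 0.9086.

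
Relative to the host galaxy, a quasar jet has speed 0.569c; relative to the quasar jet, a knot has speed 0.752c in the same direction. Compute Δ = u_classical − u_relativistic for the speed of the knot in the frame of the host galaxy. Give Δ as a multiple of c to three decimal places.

Galilean: u_cl = 0.752 + 0.569 = 1.3210.
Relativistic: u_rel = (0.752 + 0.569) / (1 + 0.752·0.569) = 1.3210/1.4279 = 0.9251.
Δ = 1.3210 − 0.9251 = 0.3959.
(The classical prediction exceeds c; the relativistic result does not.)

Δ = 0.396c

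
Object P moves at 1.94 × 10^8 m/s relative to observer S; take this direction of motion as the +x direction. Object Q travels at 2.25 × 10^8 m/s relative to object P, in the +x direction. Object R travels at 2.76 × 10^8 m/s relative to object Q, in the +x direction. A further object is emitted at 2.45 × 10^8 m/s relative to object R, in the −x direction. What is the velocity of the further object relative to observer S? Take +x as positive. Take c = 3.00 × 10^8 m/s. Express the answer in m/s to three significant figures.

Apply u = (u' + v)/(1 + u'v/c²) successively, working outward toward observer S.
(Dividing each given speed by c = 3.00 × 10^8 m/s to work in units of c.)
Start: velocity of object P relative to observer S = 0.6467c.
Compose with object Q (u' = 0.750 in object P frame): u_1 = (0.750 + 0.647) / (1 + 0.750·0.647) = 1.3967/1.4850 = 0.9405.
Compose with object R (u' = 0.920 in object Q frame): u_2 = (0.920 + 0.941) / (1 + 0.920·0.941) = 1.8605/1.8653 = 0.9974.
Compose with the further object (u' = -0.817 in object R frame): u_3 = (-0.817 + 0.997) / (1 + (-0.817)·0.997) = 0.1808/0.1854 = 0.9750.
So u = 0.9750 × 3.00 × 10^8 m/s.

+2.93 × 10^8 m/s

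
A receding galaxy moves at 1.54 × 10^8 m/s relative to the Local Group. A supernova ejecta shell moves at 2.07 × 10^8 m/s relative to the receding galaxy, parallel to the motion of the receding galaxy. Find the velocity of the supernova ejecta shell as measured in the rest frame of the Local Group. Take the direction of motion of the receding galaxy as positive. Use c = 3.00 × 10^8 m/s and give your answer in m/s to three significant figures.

2.67 × 10^8 m/s

In units of c (dividing by 3.00 × 10^8 m/s): v = 0.513, u' = 0.690.
u = (u' + v)/(1 + u'v/c²):
u = (0.690 + 0.513) / (1 + 0.690·0.513) = 1.2033/1.3542 = 0.8886
Converting back: u = 0.8886 × 3.00 × 10^8 m/s.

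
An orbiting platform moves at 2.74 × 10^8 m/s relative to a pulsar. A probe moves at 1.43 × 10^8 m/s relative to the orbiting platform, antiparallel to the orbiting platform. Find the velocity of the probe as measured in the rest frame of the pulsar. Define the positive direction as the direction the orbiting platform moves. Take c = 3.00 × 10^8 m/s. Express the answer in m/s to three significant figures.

In units of c (dividing by 3.00 × 10^8 m/s): v = 0.913, u' = -0.477.
u = (u' + v)/(1 + u'v/c²):
u = (-0.477 + 0.913) / (1 + (-0.477)·0.913) = 0.4367/0.5646 = 0.7733
(Galilean addition would give +0.437c.)
Converting back: u = 0.7733 × 3.00 × 10^8 m/s.

+2.32 × 10^8 m/s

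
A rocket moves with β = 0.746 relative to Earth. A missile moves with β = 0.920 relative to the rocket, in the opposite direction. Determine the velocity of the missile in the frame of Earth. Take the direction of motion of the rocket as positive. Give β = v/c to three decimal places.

With v = 0.746 and u' = -0.920 (in units of c),
u = (u' + v)/(1 + u'v/c²):
u = (-0.920 + 0.746) / (1 + (-0.920)·0.746) = -0.1740/0.3137 = -0.5547

β = -0.555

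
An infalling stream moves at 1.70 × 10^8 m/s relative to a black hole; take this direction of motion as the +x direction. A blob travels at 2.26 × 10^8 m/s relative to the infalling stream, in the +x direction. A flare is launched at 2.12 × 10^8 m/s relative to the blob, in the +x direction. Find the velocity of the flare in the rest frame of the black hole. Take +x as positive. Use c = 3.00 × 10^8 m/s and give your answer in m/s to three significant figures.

2.96 × 10^8 m/s

Apply u = (u' + v)/(1 + u'v/c²) successively, working outward toward the black hole.
(Dividing each given speed by c = 3.00 × 10^8 m/s to work in units of c.)
Start: velocity of the infalling stream relative to the black hole = 0.5667c.
Compose with the blob (u' = 0.753 in the infalling stream frame): u_1 = (0.753 + 0.567) / (1 + 0.753·0.567) = 1.3200/1.4269 = 0.9251.
Compose with the flare (u' = 0.707 in the blob frame): u_2 = (0.707 + 0.925) / (1 + 0.707·0.925) = 1.6318/1.6537 = 0.9867.
So u = 0.9867 × 3.00 × 10^8 m/s.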